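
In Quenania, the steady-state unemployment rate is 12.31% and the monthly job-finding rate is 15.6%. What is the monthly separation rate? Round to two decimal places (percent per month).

From u* = s/(s+f): s = u·f/(1−u).
s = 0.1231 × 15.6 / (1 − 0.1231) = 1.9204 / 0.8769 ≈ 2.19% per month.

Separation rate ≈ 2.19% per month.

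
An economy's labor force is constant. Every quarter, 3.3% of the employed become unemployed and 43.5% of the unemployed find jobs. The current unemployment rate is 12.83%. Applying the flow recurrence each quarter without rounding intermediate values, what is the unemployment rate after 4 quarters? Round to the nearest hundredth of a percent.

With a fixed labor force, u_{t+1} = u_t + s·(1−u_t) − f·u_t = u_t·(1−s−f) + s.
Here 1−s−f = 0.532 and s = 0.033.
u_1 = 0.128300 × 0.532 + 0.033 = 0.101256.
u_2 = 0.101256 × 0.532 + 0.033 = 0.086868.
u_3 = 0.086868 × 0.532 + 0.033 = 0.079214.
u_4 = 0.079214 × 0.532 + 0.033 = 0.075142.

Unemployment rate after four quarters ≈ 7.51%.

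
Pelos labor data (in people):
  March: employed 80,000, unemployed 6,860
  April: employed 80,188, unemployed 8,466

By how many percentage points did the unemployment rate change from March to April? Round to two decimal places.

The unemployment rate changed by +1.65 percentage points.

March: labor force = 80,000 + 6,860 = 86,860; u = 6,860/86,860 = 7.90%.
April: labor force = 80,188 + 8,466 = 88,654; u = 8,466/88,654 = 9.55%.
Change = 9.55% − 7.90% = +1.65 pp.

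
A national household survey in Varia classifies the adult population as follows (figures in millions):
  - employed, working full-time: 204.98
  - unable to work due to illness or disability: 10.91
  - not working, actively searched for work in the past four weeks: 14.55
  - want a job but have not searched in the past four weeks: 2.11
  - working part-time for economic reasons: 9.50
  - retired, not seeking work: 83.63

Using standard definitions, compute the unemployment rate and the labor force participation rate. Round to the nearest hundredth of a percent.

Unemployment rate ≈ 6.35%; labor force participation rate ≈ 70.32%.

Employed = 204.98 + 9.50 = 214.48 million (anyone who worked, including part-time for economic reasons, counts as employed).
Unemployed = 14.55 million.
Labor force = 214.48 + 14.55 = 229.03 million.
Not in labor force = 10.91 + 2.11 + 83.63 = 96.65 million (those not working and not actively searching are outside the labor force — including those who want a job but have given up searching).
Civilian working-age population = 229.03 + 96.65 = 325.68 million.
Unemployment rate = 14.55 / 229.03 = 6.35%.
Labor force participation rate = 229.03 / 325.68 = 70.32%.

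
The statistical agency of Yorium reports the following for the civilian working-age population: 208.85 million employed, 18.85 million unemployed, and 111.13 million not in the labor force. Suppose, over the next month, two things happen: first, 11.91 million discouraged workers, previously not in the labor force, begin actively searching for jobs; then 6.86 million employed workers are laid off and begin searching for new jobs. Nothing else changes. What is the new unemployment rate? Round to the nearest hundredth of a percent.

Initially, labor force = 208.85 + 18.85 = 227.70 million, so u = 18.85/227.70 = 8.28%.
After the first change, unemployed and labor force both rise by 11.91 → E = 208.85, U = 30.76, labor force = 239.61 million.
After the second change, employed falls and unemployed rises by 6.86; labor force unchanged → E = 201.99, U = 37.62, labor force = 239.61 million.
New unemployment rate = 37.62 / 239.61 = 15.70%.

New unemployment rate ≈ 15.70%.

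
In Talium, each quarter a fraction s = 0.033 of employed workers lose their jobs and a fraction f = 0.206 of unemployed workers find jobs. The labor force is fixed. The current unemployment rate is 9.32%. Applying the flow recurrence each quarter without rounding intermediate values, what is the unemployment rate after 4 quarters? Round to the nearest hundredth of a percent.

Unemployment rate after four quarters ≈ 12.30%.

With a fixed labor force, u_{t+1} = u_t + s·(1−u_t) − f·u_t = u_t·(1−s−f) + s.
Here 1−s−f = 0.761 and s = 0.033.
u_1 = 0.093200 × 0.761 + 0.033 = 0.103925.
u_2 = 0.103925 × 0.761 + 0.033 = 0.112087.
u_3 = 0.112087 × 0.761 + 0.033 = 0.118298.
u_4 = 0.118298 × 0.761 + 0.033 = 0.123025.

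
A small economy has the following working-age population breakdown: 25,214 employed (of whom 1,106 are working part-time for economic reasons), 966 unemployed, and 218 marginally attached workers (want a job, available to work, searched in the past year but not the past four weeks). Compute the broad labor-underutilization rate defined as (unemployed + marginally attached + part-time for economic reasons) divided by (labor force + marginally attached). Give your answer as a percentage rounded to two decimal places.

Labor force = 25,214 + 966 = 26,180.
Numerator = 966 + 218 + 1,106 = 2,290.
Denominator = 26,180 + 218 = 26,398.
Broad rate = 2,290 / 26,398 = 8.67%.

Broad underutilization rate ≈ 8.67%.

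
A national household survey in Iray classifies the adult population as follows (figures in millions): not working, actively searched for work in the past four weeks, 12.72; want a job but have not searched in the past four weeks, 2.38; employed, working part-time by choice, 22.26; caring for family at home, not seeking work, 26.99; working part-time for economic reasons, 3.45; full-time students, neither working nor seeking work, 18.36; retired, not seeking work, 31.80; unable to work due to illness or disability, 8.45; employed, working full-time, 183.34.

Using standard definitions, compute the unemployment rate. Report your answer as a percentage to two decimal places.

Employed = 22.26 + 3.45 + 183.34 = 209.05 million (anyone who worked, including part-time for economic reasons, counts as employed).
Unemployed = 12.72 million.
Labor force = 209.05 + 12.72 = 221.77 million.
Unemployment rate = 12.72 / 221.77 = 5.74%.

Unemployment rate ≈ 5.74%.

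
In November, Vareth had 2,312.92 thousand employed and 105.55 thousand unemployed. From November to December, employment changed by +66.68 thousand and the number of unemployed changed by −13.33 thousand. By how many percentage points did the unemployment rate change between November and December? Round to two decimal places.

November: labor force = 2,312.92 + 105.55 = 2,418.47; u = 105.55/2,418.47 = 4.36%.
December: labor force = 2,379.60 + 92.22 = 2,471.82; u = 92.22/2,471.82 = 3.73%.
Change = 3.73% − 4.36% = −0.63 pp.

The unemployment rate changed by −0.63 percentage points.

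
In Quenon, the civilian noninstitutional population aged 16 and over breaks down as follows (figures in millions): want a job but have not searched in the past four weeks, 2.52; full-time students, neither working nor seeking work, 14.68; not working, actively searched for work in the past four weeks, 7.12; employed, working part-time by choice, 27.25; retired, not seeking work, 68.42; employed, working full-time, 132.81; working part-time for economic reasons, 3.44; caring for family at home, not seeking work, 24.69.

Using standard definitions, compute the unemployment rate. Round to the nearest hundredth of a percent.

Employed = 27.25 + 132.81 + 3.44 = 163.50 million (anyone who worked, including part-time for economic reasons, counts as employed).
Unemployed = 7.12 million.
Labor force = 163.50 + 7.12 = 170.62 million.
Unemployment rate = 7.12 / 170.62 = 4.17%.

Unemployment rate ≈ 4.17%.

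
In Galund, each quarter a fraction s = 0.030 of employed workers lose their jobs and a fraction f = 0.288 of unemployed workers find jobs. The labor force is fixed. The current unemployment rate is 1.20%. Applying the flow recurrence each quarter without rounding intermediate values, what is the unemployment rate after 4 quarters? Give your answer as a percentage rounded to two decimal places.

Unemployment rate after four quarters ≈ 7.65%.

With a fixed labor force, u_{t+1} = u_t + s·(1−u_t) − f·u_t = u_t·(1−s−f) + s.
Here 1−s−f = 0.682 and s = 0.030.
u_1 = 0.012000 × 0.682 + 0.030 = 0.038184.
u_2 = 0.038184 × 0.682 + 0.030 = 0.056041.
u_3 = 0.056041 × 0.682 + 0.030 = 0.068220.
u_4 = 0.068220 × 0.682 + 0.030 = 0.076526.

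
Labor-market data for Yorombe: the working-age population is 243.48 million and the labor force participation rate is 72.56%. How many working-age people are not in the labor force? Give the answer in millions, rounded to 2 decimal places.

About 66.81 million are not in the labor force.

Share not in the labor force = 1 − 0.7256 = 0.2744.
Not in labor force = 0.2744 × 243.48 ≈ 66.81 million.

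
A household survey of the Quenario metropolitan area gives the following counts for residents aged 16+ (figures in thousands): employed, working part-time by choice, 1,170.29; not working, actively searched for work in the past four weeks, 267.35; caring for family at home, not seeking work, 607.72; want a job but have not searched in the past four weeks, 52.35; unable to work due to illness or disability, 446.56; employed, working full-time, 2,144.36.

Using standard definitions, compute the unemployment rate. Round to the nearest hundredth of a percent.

Unemployment rate ≈ 7.46%.

Employed = 1,170.29 + 2,144.36 = 3,314.65 thousand.
Unemployed = 267.35 thousand.
Labor force = 3,314.65 + 267.35 = 3,582.00 thousand.
Unemployment rate = 267.35 / 3,582.00 = 7.46%.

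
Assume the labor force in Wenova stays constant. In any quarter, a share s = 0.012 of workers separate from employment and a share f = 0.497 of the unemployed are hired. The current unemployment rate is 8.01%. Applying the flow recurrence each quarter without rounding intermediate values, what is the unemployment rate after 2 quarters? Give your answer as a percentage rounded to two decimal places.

With a fixed labor force, u_{t+1} = u_t + s·(1−u_t) − f·u_t = u_t·(1−s−f) + s.
Here 1−s−f = 0.491 and s = 0.012.
u_1 = 0.080100 × 0.491 + 0.012 = 0.051329.
u_2 = 0.051329 × 0.491 + 0.012 = 0.037203.

Unemployment rate after two quarters ≈ 3.72%.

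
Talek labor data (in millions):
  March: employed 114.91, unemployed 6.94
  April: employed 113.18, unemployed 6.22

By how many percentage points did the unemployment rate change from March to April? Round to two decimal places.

The unemployment rate changed by −0.49 percentage points.

March: labor force = 114.91 + 6.94 = 121.85; u = 6.94/121.85 = 5.70%.
April: labor force = 113.18 + 6.22 = 119.40; u = 6.22/119.40 = 5.21%.
Change = 5.21% − 5.70% = −0.49 pp.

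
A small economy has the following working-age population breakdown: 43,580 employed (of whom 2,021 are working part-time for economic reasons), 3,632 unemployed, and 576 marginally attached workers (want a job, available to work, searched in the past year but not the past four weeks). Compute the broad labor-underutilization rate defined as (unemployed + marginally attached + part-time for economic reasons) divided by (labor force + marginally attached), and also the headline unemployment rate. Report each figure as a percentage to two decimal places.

Broad underutilization rate ≈ 13.03%; headline unemployment rate ≈ 7.69%.

Labor force = 43,580 + 3,632 = 47,212.
Numerator = 3,632 + 576 + 2,021 = 6,229.
Denominator = 47,212 + 576 = 47,788.
Broad rate = 6,229 / 47,788 = 13.03%.
Headline unemployment rate = 3,632 / 47,212 = 7.69%.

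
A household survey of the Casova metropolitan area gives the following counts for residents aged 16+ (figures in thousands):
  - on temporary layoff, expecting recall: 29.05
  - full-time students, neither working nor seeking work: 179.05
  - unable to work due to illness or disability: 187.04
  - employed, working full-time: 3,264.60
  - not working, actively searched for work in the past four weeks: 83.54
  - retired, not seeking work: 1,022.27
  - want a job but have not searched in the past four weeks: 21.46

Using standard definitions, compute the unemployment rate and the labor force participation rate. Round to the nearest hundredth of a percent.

Unemployment rate ≈ 3.33%; labor force participation rate ≈ 70.55%.

Employed = 3,264.60 thousand.
Unemployed = 29.05 + 83.54 = 112.59 thousand (jobless and actively searching, or on temporary layoff).
Labor force = 3,264.60 + 112.59 = 3,377.19 thousand.
Not in labor force = 179.05 + 187.04 + 1,022.27 + 21.46 = 1,409.82 thousand (those not working and not actively searching are outside the labor force — including those who want a job but have given up searching).
Civilian working-age population = 3,377.19 + 1,409.82 = 4,787.01 thousand.
Unemployment rate = 112.59 / 3,377.19 = 3.33%.
Labor force participation rate = 3,377.19 / 4,787.01 = 70.55%.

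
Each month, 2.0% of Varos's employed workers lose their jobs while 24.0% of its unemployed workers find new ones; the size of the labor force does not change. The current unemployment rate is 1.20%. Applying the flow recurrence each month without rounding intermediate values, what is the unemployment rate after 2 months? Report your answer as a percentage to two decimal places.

With a fixed labor force, u_{t+1} = u_t + s·(1−u_t) − f·u_t = u_t·(1−s−f) + s.
Here 1−s−f = 0.740 and s = 0.020.
u_1 = 0.012000 × 0.740 + 0.020 = 0.028880.
u_2 = 0.028880 × 0.740 + 0.020 = 0.041371.

Unemployment rate after two months ≈ 4.14%.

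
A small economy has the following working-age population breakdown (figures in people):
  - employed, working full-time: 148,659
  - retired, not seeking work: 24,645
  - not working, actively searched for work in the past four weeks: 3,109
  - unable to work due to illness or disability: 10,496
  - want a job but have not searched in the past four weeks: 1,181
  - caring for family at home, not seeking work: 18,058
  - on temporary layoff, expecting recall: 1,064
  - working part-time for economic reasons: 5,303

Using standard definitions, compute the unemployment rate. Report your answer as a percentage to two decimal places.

Employed = 148,659 + 5,303 = 153,962 (anyone who worked, including part-time for economic reasons, counts as employed).
Unemployed = 3,109 + 1,064 = 4,173 (jobless and actively searching, or on temporary layoff).
Labor force = 153,962 + 4,173 = 158,135.
Unemployment rate = 4,173 / 158,135 = 2.64%.

Unemployment rate ≈ 2.64%.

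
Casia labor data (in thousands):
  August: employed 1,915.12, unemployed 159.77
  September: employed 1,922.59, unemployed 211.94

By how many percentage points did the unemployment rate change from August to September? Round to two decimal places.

August: labor force = 1,915.12 + 159.77 = 2,074.89; u = 159.77/2,074.89 = 7.70%.
September: labor force = 1,922.59 + 211.94 = 2,134.53; u = 211.94/2,134.53 = 9.93%.
Change = 9.93% − 7.70% = +2.23 pp.

The unemployment rate changed by +2.23 percentage points.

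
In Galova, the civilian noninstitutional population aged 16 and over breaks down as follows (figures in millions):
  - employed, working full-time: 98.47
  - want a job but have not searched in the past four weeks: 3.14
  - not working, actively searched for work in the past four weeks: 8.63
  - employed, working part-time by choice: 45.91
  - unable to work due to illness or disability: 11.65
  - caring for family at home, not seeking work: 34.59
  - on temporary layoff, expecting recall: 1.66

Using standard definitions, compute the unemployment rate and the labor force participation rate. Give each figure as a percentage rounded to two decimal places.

Employed = 98.47 + 45.91 = 144.38 million.
Unemployed = 8.63 + 1.66 = 10.29 million (jobless and actively searching, or on temporary layoff).
Labor force = 144.38 + 10.29 = 154.67 million.
Not in labor force = 3.14 + 11.65 + 34.59 = 49.38 million (those not working and not actively searching are outside the labor force — including those who want a job but have given up searching).
Civilian working-age population = 154.67 + 49.38 = 204.05 million.
Unemployment rate = 10.29 / 154.67 = 6.65%.
Labor force participation rate = 154.67 / 204.05 = 75.80%.

Unemployment rate ≈ 6.65%; labor force participation rate ≈ 75.80%.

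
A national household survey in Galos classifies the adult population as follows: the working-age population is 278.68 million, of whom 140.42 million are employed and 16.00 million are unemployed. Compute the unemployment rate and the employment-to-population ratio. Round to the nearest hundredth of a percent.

Unemployment rate ≈ 10.23%; employment-population ratio ≈ 50.39%.

Labor force = employed + unemployed = 140.42 + 16.00 = 156.42 million.
Unemployment rate = 16.00 / 156.42 = 10.23%.
Employment-population ratio = 140.42 / 278.68 = 50.39%.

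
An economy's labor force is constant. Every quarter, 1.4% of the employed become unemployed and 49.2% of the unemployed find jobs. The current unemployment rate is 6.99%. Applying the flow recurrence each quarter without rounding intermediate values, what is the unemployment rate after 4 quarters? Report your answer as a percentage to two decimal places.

Unemployment rate after four quarters ≈ 3.02%.

With a fixed labor force, u_{t+1} = u_t + s·(1−u_t) − f·u_t = u_t·(1−s−f) + s.
Here 1−s−f = 0.494 and s = 0.014.
u_1 = 0.069900 × 0.494 + 0.014 = 0.048531.
u_2 = 0.048531 × 0.494 + 0.014 = 0.037974.
u_3 = 0.037974 × 0.494 + 0.014 = 0.032759.
u_4 = 0.032759 × 0.494 + 0.014 = 0.030183.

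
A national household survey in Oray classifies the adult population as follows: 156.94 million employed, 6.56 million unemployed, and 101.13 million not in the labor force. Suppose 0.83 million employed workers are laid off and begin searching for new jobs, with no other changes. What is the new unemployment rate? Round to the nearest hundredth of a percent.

New unemployment rate ≈ 4.52%.

Initially, labor force = 156.94 + 6.56 = 163.50 million, so u = 6.56/163.50 = 4.01%.
After the change, employed falls and unemployed rises by 0.83; labor force unchanged → E = 156.11, U = 7.39, labor force = 163.50 million.
New unemployment rate = 7.39 / 163.50 = 4.52%.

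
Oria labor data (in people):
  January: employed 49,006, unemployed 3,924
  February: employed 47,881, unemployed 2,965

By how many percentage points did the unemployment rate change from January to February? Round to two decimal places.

The unemployment rate changed by −1.58 percentage points.

January: labor force = 49,006 + 3,924 = 52,930; u = 3,924/52,930 = 7.41%.
February: labor force = 47,881 + 2,965 = 50,846; u = 2,965/50,846 = 5.83%.
Change = 5.83% − 7.41% = −1.58 pp.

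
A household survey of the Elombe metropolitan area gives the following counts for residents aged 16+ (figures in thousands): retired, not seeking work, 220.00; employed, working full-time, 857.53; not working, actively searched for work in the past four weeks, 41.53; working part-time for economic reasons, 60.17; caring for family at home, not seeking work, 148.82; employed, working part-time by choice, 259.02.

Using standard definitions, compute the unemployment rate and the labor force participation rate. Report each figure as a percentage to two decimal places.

Employed = 857.53 + 60.17 + 259.02 = 1,176.72 thousand (anyone who worked, including part-time for economic reasons, counts as employed).
Unemployed = 41.53 thousand.
Labor force = 1,176.72 + 41.53 = 1,218.25 thousand.
Not in labor force = 220.00 + 148.82 = 368.82 thousand (those not working and not actively searching are outside the labor force).
Civilian working-age population = 1,218.25 + 368.82 = 1,587.07 thousand.
Unemployment rate = 41.53 / 1,218.25 = 3.41%.
Labor force participation rate = 1,218.25 / 1,587.07 = 76.76%.

Unemployment rate ≈ 3.41%; labor force participation rate ≈ 76.76%.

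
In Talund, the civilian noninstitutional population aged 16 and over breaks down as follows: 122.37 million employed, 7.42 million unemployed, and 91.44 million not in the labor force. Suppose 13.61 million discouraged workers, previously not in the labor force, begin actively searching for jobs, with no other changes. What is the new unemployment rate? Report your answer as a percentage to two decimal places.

New unemployment rate ≈ 14.67%.

Initially, labor force = 122.37 + 7.42 = 129.79 million, so u = 7.42/129.79 = 5.72%.
After the change, unemployed and labor force both rise by 13.61 → E = 122.37, U = 21.03, labor force = 143.40 million.
New unemployment rate = 21.03 / 143.40 = 14.67%.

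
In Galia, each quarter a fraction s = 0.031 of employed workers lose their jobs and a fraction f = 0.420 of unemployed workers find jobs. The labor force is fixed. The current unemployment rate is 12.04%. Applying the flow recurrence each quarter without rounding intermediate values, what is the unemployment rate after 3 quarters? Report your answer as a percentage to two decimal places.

With a fixed labor force, u_{t+1} = u_t + s·(1−u_t) − f·u_t = u_t·(1−s−f) + s.
Here 1−s−f = 0.549 and s = 0.031.
u_1 = 0.120400 × 0.549 + 0.031 = 0.097100.
u_2 = 0.097100 × 0.549 + 0.031 = 0.084308.
u_3 = 0.084308 × 0.549 + 0.031 = 0.077285.

Unemployment rate after three quarters ≈ 7.73%.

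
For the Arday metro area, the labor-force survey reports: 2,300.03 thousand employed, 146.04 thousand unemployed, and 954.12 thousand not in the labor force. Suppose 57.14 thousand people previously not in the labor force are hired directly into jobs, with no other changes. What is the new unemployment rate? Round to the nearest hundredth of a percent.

Initially, labor force = 2,300.03 + 146.04 = 2,446.07 thousand, so u = 146.04/2,446.07 = 5.97%.
After the change, employed and labor force both rise by 57.14; unemployed unchanged → E = 2,357.17, U = 146.04, labor force = 2,503.21 thousand.
New unemployment rate = 146.04 / 2,503.21 = 5.83%.

New unemployment rate ≈ 5.83%.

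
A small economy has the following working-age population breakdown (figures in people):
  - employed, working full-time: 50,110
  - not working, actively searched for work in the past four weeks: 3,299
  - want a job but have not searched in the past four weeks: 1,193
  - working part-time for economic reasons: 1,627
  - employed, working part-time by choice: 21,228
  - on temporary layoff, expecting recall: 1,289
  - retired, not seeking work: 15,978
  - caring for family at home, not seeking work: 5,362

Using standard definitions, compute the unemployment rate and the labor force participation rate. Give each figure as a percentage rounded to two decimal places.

Employed = 50,110 + 1,627 + 21,228 = 72,965 (anyone who worked, including part-time for economic reasons, counts as employed).
Unemployed = 3,299 + 1,289 = 4,588 (jobless and actively searching, or on temporary layoff).
Labor force = 72,965 + 4,588 = 77,553.
Not in labor force = 1,193 + 15,978 + 5,362 = 22,533 (those not working and not actively searching are outside the labor force — including those who want a job but have given up searching).
Civilian working-age population = 77,553 + 22,533 = 100,086.
Unemployment rate = 4,588 / 77,553 = 5.92%.
Labor force participation rate = 77,553 / 100,086 = 77.49%.

Unemployment rate ≈ 5.92%; labor force participation rate ≈ 77.49%.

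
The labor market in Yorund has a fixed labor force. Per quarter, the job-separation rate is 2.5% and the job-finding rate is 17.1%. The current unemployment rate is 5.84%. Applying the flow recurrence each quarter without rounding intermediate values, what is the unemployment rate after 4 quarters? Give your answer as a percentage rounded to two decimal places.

Unemployment rate after four quarters ≈ 9.87%.

With a fixed labor force, u_{t+1} = u_t + s·(1−u_t) − f·u_t = u_t·(1−s−f) + s.
Here 1−s−f = 0.804 and s = 0.025.
u_1 = 0.058400 × 0.804 + 0.025 = 0.071954.
u_2 = 0.071954 × 0.804 + 0.025 = 0.082851.
u_3 = 0.082851 × 0.804 + 0.025 = 0.091612.
u_4 = 0.091612 × 0.804 + 0.025 = 0.098656.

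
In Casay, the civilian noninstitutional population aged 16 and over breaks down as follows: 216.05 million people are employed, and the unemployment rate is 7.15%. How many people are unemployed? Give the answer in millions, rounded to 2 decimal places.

Let U be the number unemployed. The labor force is E + U, and U/(E+U) = 0.0715.
So U = 0.0715 × 216.05 / (1 − 0.0715) = 15.4476 / 0.9285 ≈ 16.64 million.

About 16.64 million are unemployed.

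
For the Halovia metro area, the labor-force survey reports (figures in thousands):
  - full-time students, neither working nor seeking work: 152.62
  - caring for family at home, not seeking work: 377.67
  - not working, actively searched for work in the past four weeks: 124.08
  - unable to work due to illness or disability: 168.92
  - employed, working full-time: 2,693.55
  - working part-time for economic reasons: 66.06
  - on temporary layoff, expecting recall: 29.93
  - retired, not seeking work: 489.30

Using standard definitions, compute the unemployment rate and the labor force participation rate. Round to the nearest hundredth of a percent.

Employed = 2,693.55 + 66.06 = 2,759.61 thousand (anyone who worked, including part-time for economic reasons, counts as employed).
Unemployed = 124.08 + 29.93 = 154.01 thousand (jobless and actively searching, or on temporary layoff).
Labor force = 2,759.61 + 154.01 = 2,913.62 thousand.
Not in labor force = 152.62 + 377.67 + 168.92 + 489.30 = 1,188.51 thousand (those not working and not actively searching are outside the labor force).
Civilian working-age population = 2,913.62 + 1,188.51 = 4,102.13 thousand.
Unemployment rate = 154.01 / 2,913.62 = 5.29%.
Labor force participation rate = 2,913.62 / 4,102.13 = 71.03%.

Unemployment rate ≈ 5.29%; labor force participation rate ≈ 71.03%.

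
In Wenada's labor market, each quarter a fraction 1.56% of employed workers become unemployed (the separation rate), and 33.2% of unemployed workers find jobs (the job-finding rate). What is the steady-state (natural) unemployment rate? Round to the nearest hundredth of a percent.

Steady-state unemployment rate ≈ 4.49%.

At steady state the flows balance: s·E = f·U, so U/(E+U) = s/(s+f).
u* = 1.56 / (1.56 + 33.2) = 1.56 / 34.76 = 4.49%.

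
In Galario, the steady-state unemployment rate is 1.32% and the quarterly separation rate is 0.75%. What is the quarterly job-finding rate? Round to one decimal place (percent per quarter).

From u* = s/(s+f): f = s·(1−u)/u.
f = 0.75 × (1 − 0.0132) / 0.0132 = 0.7401 / 0.0132 ≈ 56.1% per quarter.

Job-finding rate ≈ 56.1% per quarter.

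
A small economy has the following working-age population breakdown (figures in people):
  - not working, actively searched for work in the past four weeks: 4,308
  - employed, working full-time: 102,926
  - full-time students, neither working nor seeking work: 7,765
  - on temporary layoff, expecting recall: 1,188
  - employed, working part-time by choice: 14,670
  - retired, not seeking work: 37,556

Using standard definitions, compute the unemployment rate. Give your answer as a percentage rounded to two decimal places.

Employed = 102,926 + 14,670 = 117,596.
Unemployed = 4,308 + 1,188 = 5,496 (jobless and actively searching, or on temporary layoff).
Labor force = 117,596 + 5,496 = 123,092.
Unemployment rate = 5,496 / 123,092 = 4.46%.

Unemployment rate ≈ 4.46%.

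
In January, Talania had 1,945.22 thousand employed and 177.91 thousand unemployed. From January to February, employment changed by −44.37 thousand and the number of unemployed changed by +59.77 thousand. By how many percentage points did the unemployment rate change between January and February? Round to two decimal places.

The unemployment rate changed by +2.73 percentage points.

January: labor force = 1,945.22 + 177.91 = 2,123.13; u = 177.91/2,123.13 = 8.38%.
February: labor force = 1,900.85 + 237.68 = 2,138.53; u = 237.68/2,138.53 = 11.11%.
Change = 11.11% − 8.38% = +2.73 pp.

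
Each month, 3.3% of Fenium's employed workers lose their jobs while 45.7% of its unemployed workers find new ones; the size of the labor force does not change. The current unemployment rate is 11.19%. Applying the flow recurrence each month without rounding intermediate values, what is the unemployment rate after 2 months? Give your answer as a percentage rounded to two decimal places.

Unemployment rate after two months ≈ 7.89%.

With a fixed labor force, u_{t+1} = u_t + s·(1−u_t) − f·u_t = u_t·(1−s−f) + s.
Here 1−s−f = 0.510 and s = 0.033.
u_1 = 0.111900 × 0.510 + 0.033 = 0.090069.
u_2 = 0.090069 × 0.510 + 0.033 = 0.078935.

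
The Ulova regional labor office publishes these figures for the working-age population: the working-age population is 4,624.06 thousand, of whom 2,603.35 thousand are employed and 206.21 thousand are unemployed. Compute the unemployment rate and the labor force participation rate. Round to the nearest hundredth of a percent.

Labor force = employed + unemployed = 2,603.35 + 206.21 = 2,809.56 thousand.
Unemployment rate = 206.21 / 2,809.56 = 7.34%.
Labor force participation rate = 2,809.56 / 4,624.06 = 60.76%.

Unemployment rate ≈ 7.34%; labor force participation rate ≈ 60.76%.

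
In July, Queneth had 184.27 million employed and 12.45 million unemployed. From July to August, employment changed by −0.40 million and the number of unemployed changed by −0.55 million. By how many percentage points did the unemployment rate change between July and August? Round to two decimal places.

July: labor force = 184.27 + 12.45 = 196.72; u = 12.45/196.72 = 6.33%.
August: labor force = 183.87 + 11.90 = 195.77; u = 11.90/195.77 = 6.08%.
Change = 6.08% − 6.33% = −0.25 pp.

The unemployment rate changed by −0.25 percentage points.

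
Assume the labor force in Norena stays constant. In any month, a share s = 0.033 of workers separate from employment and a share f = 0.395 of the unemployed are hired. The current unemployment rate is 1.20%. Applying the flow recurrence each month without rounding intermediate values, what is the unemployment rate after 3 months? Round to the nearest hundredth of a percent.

With a fixed labor force, u_{t+1} = u_t + s·(1−u_t) − f·u_t = u_t·(1−s−f) + s.
Here 1−s−f = 0.572 and s = 0.033.
u_1 = 0.012000 × 0.572 + 0.033 = 0.039864.
u_2 = 0.039864 × 0.572 + 0.033 = 0.055802.
u_3 = 0.055802 × 0.572 + 0.033 = 0.064919.

Unemployment rate after three months ≈ 6.49%.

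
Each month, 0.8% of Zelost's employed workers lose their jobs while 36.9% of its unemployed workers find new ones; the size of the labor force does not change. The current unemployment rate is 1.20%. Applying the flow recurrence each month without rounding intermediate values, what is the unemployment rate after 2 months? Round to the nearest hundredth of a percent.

Unemployment rate after two months ≈ 1.76%.

With a fixed labor force, u_{t+1} = u_t + s·(1−u_t) − f·u_t = u_t·(1−s−f) + s.
Here 1−s−f = 0.623 and s = 0.008.
u_1 = 0.012000 × 0.623 + 0.008 = 0.015476.
u_2 = 0.015476 × 0.623 + 0.008 = 0.017642.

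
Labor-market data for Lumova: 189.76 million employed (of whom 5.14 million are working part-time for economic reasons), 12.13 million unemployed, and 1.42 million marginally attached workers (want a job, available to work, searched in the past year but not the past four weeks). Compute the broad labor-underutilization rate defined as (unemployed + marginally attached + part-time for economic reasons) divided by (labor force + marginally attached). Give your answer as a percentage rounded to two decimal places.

Labor force = 189.76 + 12.13 = 201.89 million.
Numerator = 12.13 + 1.42 + 5.14 = 18.69 million.
Denominator = 201.89 + 1.42 = 203.31 million.
Broad rate = 18.69 / 203.31 = 9.19%.

Broad underutilization rate ≈ 9.19%.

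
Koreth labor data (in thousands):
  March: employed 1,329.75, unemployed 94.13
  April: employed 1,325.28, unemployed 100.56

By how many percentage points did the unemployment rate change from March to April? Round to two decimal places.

March: labor force = 1,329.75 + 94.13 = 1,423.88; u = 94.13/1,423.88 = 6.61%.
April: labor force = 1,325.28 + 100.56 = 1,425.84; u = 100.56/1,425.84 = 7.05%.
Change = 7.05% − 6.61% = +0.44 pp.

The unemployment rate changed by +0.44 percentage points.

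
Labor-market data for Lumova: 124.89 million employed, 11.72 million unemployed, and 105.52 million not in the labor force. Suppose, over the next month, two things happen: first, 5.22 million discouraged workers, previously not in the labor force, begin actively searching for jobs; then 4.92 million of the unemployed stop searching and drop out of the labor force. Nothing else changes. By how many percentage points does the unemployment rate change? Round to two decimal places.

The unemployment rate changes by +0.20 percentage points.

Initially, labor force = 124.89 + 11.72 = 136.61 million, so u = 11.72/136.61 = 8.58%.
After the first change, unemployed and labor force both rise by 5.22 → E = 124.89, U = 16.94, labor force = 141.83 million.
After the second change, unemployed and labor force both fall by 4.92 → E = 124.89, U = 12.02, labor force = 136.91 million.
New unemployment rate = 12.02 / 136.91 = 8.78%.
Change = 8.78% − 8.58% = +0.20 percentage points.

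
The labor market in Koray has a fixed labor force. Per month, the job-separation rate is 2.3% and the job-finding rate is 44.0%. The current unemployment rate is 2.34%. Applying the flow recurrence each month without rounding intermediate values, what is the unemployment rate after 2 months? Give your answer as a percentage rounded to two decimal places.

With a fixed labor force, u_{t+1} = u_t + s·(1−u_t) − f·u_t = u_t·(1−s−f) + s.
Here 1−s−f = 0.537 and s = 0.023.
u_1 = 0.023400 × 0.537 + 0.023 = 0.035566.
u_2 = 0.035566 × 0.537 + 0.023 = 0.042099.

Unemployment rate after two months ≈ 4.21%.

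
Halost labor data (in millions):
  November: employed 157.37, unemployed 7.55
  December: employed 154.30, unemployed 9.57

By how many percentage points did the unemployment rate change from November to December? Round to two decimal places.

November: labor force = 157.37 + 7.55 = 164.92; u = 7.55/164.92 = 4.58%.
December: labor force = 154.30 + 9.57 = 163.87; u = 9.57/163.87 = 5.84%.
Change = 5.84% − 4.58% = +1.26 pp.

The unemployment rate changed by +1.26 percentage points.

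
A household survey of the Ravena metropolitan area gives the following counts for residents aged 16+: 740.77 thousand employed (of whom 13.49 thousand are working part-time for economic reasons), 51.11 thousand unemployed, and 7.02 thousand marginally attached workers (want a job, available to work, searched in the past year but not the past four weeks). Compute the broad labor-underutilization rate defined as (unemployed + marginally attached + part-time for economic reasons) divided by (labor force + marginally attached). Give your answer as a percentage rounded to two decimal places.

Broad underutilization rate ≈ 8.96%.

Labor force = 740.77 + 51.11 = 791.88 thousand.
Numerator = 51.11 + 7.02 + 13.49 = 71.62 thousand.
Denominator = 791.88 + 7.02 = 798.90 thousand.
Broad rate = 71.62 / 798.90 = 8.96%.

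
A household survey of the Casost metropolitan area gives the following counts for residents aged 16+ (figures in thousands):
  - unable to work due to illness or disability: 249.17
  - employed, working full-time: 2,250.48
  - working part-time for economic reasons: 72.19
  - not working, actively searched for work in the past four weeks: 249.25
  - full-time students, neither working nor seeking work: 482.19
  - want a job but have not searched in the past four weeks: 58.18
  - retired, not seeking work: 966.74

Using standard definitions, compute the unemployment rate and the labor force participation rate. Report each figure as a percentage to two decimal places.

Unemployment rate ≈ 9.69%; labor force participation rate ≈ 59.42%.

Employed = 2,250.48 + 72.19 = 2,322.67 thousand (anyone who worked, including part-time for economic reasons, counts as employed).
Unemployed = 249.25 thousand.
Labor force = 2,322.67 + 249.25 = 2,571.92 thousand.
Not in labor force = 249.17 + 482.19 + 58.18 + 966.74 = 1,756.28 thousand (those not working and not actively searching are outside the labor force — including those who want a job but have given up searching).
Civilian working-age population = 2,571.92 + 1,756.28 = 4,328.20 thousand.
Unemployment rate = 249.25 / 2,571.92 = 9.69%.
Labor force participation rate = 2,571.92 / 4,328.20 = 59.42%.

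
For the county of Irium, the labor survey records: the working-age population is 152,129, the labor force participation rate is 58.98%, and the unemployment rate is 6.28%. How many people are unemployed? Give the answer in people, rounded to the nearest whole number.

About 5,635 are unemployed.

Labor force = 0.5898 × 152,129 = 89,726.
Unemployed = 0.0628 × 89,726 ≈ 5,635.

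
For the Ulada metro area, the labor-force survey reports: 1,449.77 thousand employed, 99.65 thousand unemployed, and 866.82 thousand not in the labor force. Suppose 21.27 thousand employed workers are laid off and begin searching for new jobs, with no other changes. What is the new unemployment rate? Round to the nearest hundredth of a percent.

New unemployment rate ≈ 7.80%.

Initially, labor force = 1,449.77 + 99.65 = 1,549.42 thousand, so u = 99.65/1,549.42 = 6.43%.
After the change, employed falls and unemployed rises by 21.27; labor force unchanged → E = 1,428.50, U = 120.92, labor force = 1,549.42 thousand.
New unemployment rate = 120.92 / 1,549.42 = 7.80%.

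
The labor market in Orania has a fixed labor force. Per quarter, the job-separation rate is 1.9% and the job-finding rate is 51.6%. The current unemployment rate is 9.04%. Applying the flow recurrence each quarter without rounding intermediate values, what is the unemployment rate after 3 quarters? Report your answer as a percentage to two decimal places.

With a fixed labor force, u_{t+1} = u_t + s·(1−u_t) − f·u_t = u_t·(1−s−f) + s.
Here 1−s−f = 0.465 and s = 0.019.
u_1 = 0.090400 × 0.465 + 0.019 = 0.061036.
u_2 = 0.061036 × 0.465 + 0.019 = 0.047382.
u_3 = 0.047382 × 0.465 + 0.019 = 0.041033.

Unemployment rate after three quarters ≈ 4.10%.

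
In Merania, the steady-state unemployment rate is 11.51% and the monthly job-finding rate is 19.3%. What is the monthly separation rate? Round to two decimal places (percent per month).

Separation rate ≈ 2.51% per month.

From u* = s/(s+f): s = u·f/(1−u).
s = 0.1151 × 19.3 / (1 − 0.1151) = 2.2214 / 0.8849 ≈ 2.51% per month.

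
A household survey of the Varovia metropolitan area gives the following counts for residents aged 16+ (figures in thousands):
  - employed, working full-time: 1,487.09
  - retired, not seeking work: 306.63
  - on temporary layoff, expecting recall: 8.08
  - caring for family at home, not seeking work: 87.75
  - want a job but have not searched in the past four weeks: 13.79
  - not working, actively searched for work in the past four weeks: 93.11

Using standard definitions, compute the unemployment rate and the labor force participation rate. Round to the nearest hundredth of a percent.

Employed = 1,487.09 thousand.
Unemployed = 8.08 + 93.11 = 101.19 thousand (jobless and actively searching, or on temporary layoff).
Labor force = 1,487.09 + 101.19 = 1,588.28 thousand.
Not in labor force = 306.63 + 87.75 + 13.79 = 408.17 thousand (those not working and not actively searching are outside the labor force — including those who want a job but have given up searching).
Civilian working-age population = 1,588.28 + 408.17 = 1,996.45 thousand.
Unemployment rate = 101.19 / 1,588.28 = 6.37%.
Labor force participation rate = 1,588.28 / 1,996.45 = 79.56%.

Unemployment rate ≈ 6.37%; labor force participation rate ≈ 79.56%.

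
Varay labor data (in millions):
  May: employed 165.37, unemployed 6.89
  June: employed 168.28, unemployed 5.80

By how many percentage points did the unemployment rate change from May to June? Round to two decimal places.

May: labor force = 165.37 + 6.89 = 172.26; u = 6.89/172.26 = 4.00%.
June: labor force = 168.28 + 5.80 = 174.08; u = 5.80/174.08 = 3.33%.
Change = 3.33% − 4.00% = −0.67 pp.

The unemployment rate changed by −0.67 percentage points.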